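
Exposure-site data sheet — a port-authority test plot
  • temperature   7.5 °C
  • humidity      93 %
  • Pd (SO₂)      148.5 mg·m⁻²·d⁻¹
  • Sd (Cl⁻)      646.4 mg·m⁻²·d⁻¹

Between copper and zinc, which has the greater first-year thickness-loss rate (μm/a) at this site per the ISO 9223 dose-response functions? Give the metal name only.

zinc

copper: temperature factor f = +0.126·(-2.5) = -0.3150
  sulphur-dioxide contribution → 3.428 μm/a
  chloride contribution → 2.416 μm/a
  total first-year rate 5.845 μm/a
zinc: temperature factor f = +0.038·(-2.5) = -0.0950
  sulphur-dioxide contribution → 7.635 μm/a
  chloride contribution → 2.786 μm/a
  ⇒ r_corr(zinc) = 10.42 μm/a
Ordering by μm/a: zinc (10.4) > copper (5.84)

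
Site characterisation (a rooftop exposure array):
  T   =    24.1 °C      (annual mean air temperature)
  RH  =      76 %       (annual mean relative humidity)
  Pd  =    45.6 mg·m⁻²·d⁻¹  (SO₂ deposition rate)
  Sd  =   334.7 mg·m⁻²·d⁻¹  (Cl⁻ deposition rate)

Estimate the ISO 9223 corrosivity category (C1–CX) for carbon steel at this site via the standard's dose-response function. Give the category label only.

C5

carbon steel: temperature factor f = -0.054·(14.1) = -0.7614
  Pd branch = 1.77·Pd^0.52·e^(0.02·RH+f) = 27.55 μm/a
  Cl⁻ term: 0.102·334.7^0.62·exp(0.033·76+0.04·24.1) = 120.7
  r_corr = 27.55 + 120.7 = 148.3 μm/a
ISO 9223 Table 2 (carbon steel): 80 < 148 ≤ 200 μm/a ⇒ C5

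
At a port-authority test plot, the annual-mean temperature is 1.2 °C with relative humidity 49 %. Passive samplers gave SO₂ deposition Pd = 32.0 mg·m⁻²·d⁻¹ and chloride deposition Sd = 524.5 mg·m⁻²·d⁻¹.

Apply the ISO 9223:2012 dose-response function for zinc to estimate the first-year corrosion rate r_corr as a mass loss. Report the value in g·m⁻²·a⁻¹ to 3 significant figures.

zinc: f(T) = +0.038·(T−10) [T≤10 °C] = -0.3344
  Pd branch = 0.0129·Pd^0.44·e^(0.046·RH+f) = 0.4041 μm/a
  Cl⁻ term: 0.0175·524.5^0.57·exp(0.008·49+0.085·1.2) = 1.018
  sum: 0.4041 + 1.018 → r_corr = 1.422 μm/a
Convert to mass loss: 1.422 μm/a × 7.14 g/cm³ = 10.16 g·m⁻²·a⁻¹

r_corr = 10.2 g·m⁻²·a⁻¹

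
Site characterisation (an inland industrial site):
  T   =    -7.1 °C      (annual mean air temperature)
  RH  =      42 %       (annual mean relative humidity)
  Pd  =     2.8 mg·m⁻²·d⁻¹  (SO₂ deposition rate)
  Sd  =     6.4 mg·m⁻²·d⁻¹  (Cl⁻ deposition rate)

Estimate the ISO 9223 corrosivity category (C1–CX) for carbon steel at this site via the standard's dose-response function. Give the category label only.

carbon steel: T≤10 °C ⇒ hinge +0.150·(-7.1−10) = -2.5650
  SO₂ term: 1.77·2.8^0.52·exp(0.02·42-2.5650) = 0.5387
  Cl⁻ term: 0.102·6.4^0.62·exp(0.033·42+0.04·-7.1) = 0.9706
  r_corr = 0.5387 + 0.9706 = 1.509 μm/a
1.51 μm/a falls in (1.3, 25] for carbon steel → category C2

C2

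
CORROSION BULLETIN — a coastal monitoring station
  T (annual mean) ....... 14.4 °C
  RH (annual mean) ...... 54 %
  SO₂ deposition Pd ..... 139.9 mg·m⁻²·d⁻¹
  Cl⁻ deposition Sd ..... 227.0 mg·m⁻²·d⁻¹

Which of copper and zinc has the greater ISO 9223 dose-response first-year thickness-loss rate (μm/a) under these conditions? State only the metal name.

zinc

copper: T>10 °C ⇒ hinge -0.080·(14.4−10) = -0.3520
  sulphur-dioxide contribution → 0.3258 μm/a
  chloride contribution → 0.6274 μm/a
  total first-year rate 0.9532 μm/a
zinc: f(T) = -0.071·(T−10) [T>10 °C] = -0.3124
  sulphur-dioxide contribution → 0.9951 μm/a
  chloride contribution → 2.019 μm/a
  ⇒ r_corr(zinc) = 3.014 μm/a
Ordering by μm/a: zinc (3.01) > copper (0.953)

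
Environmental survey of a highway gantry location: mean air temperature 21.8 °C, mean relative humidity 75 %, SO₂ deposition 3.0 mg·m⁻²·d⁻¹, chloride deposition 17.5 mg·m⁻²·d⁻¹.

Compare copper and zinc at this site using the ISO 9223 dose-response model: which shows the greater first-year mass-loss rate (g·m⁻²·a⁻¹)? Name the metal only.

copper

copper: f(T) = -0.080·(T−10) [T>10 °C] = -0.9440
  Pd branch = 0.0053·Pd^0.26·e^(0.059·RH+f) = 0.2291 μm/a
  Sd branch = 0.01025·Sd^0.27·e^(0.036·RH+0.049·T) = 0.9613 μm/a
  r_corr = 0.2291 + 0.9613 = 1.19 μm/a
  mass loss = 1.19 μm/a × 8.96 g/cm³ = 10.67 g·m⁻²·a⁻¹
zinc: temperature factor f = -0.071·(11.8) = -0.8378
  Pd branch = 0.0129·Pd^0.44·e^(0.046·RH+f) = 0.2851 μm/a
  Cl⁻ term: 0.0175·17.5^0.57·exp(0.008·75+0.085·21.8) = 1.04
  sum: 0.2851 + 1.04 → r_corr = 1.325 μm/a
  mass loss = 1.325 μm/a × 7.14 g/cm³ = 9.459 g·m⁻²·a⁻¹
Ordering by g·m⁻²·a⁻¹: copper (10.7) > zinc (9.46)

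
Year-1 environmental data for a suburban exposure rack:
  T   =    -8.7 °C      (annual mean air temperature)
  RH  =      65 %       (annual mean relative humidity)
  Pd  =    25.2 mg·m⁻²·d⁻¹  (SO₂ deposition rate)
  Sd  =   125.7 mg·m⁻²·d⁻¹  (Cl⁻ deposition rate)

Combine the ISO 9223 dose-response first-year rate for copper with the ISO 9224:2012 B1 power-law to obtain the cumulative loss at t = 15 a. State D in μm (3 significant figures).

copper: T≤10 °C ⇒ hinge +0.126·(-8.7−10) = -2.3562
  Pd branch = 0.0053·Pd^0.26·e^(0.059·RH+f) = 0.05381 μm/a
  Cl⁻ term: 0.01025·125.7^0.27·exp(0.036·65+0.049·-8.7) = 0.2562
  r_corr = 0.05381 + 0.2562 = 0.3101 μm/a
Long-term exponent b (ISO 9224 Table 2, B1) = 0.667
  D(15) = 0.3101 × 15^0.667 = 0.3101 × 6.088 = 1.888 μm

D(15) = 1.89 μm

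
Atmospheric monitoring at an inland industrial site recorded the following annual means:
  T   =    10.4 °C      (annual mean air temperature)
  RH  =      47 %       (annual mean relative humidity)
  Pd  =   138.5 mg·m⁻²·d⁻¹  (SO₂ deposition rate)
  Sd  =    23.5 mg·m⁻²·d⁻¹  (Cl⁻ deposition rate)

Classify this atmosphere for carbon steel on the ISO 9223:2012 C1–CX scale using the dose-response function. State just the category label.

carbon steel: T>10 °C ⇒ hinge -0.054·(10.4−10) = -0.0216
  sulphur-dioxide contribution → 57.59 μm/a
  chloride contribution → 5.163 μm/a
  total first-year rate 62.76 μm/a
62.8 μm/a falls in (50, 80] for carbon steel → category C4

C4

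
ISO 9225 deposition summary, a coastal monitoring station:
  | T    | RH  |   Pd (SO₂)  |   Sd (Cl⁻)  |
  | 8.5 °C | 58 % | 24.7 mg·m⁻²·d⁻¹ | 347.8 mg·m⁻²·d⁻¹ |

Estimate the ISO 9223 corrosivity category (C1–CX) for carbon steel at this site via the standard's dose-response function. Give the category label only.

C4

carbon steel: f(T) = +0.150·(T−10) [T≤10 °C] = -0.2250
  SO₂ term: 1.77·24.7^0.52·exp(0.02·58-0.2250) = 23.89
  Cl⁻ term: 0.102·347.8^0.62·exp(0.033·58+0.04·8.5) = 36.57
  r_corr = 23.89 + 36.57 = 60.46 μm/a
ISO 9223 Table 2 (carbon steel): 50 < 60.5 ≤ 80 μm/a ⇒ C4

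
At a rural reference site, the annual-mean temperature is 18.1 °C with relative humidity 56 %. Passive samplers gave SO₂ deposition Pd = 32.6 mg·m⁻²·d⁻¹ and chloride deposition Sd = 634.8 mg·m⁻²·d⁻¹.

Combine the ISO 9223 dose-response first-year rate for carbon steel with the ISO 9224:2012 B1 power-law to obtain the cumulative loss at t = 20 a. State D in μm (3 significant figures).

carbon steel: temperature factor f = -0.054·(8.1) = -0.4374
  SO₂ term: 1.77·32.6^0.52·exp(0.02·56-0.4374) = 21.44
  Cl⁻ term: 0.102·634.8^0.62·exp(0.033·56+0.04·18.1) = 72.99
  sum: 21.44 + 72.99 → r_corr = 94.43 μm/a
Long-term exponent b (ISO 9224 Table 2, B1) = 0.523
  D(20) = 94.43 × 20^0.523 = 94.43 × 4.791 = 452.4 μm

D(20) = 452 μm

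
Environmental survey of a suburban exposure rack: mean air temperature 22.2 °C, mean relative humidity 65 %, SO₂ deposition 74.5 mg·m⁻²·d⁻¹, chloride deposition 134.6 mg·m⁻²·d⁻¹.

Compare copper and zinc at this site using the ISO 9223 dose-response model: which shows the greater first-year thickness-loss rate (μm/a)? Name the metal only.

zinc

copper: T>10 °C ⇒ hinge -0.080·(22.2−10) = -0.9760
  SO₂ term: 0.0053·74.5^0.26·exp(0.059·65-0.9760) = 0.2836
  Cl⁻ term: 0.01025·134.6^0.27·exp(0.036·65+0.049·22.2) = 1.186
  sum: 0.2836 + 1.186 → r_corr = 1.47 μm/a
zinc: f(T) = -0.071·(T−10) [T>10 °C] = -0.8662
  SO₂ term: 0.0129·74.5^0.44·exp(0.046·65-0.8662) = 0.7189
  Cl⁻ term: 0.0175·134.6^0.57·exp(0.008·65+0.085·22.2) = 3.176
  sum: 0.7189 + 3.176 → r_corr = 3.895 μm/a
Ordering by μm/a: zinc (3.9) > copper (1.47)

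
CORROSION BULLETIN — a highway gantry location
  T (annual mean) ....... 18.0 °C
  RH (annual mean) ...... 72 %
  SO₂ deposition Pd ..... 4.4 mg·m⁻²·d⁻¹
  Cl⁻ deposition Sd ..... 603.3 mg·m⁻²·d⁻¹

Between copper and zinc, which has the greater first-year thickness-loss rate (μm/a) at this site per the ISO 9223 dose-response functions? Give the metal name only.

zinc

copper: temperature factor f = -0.080·(8.0) = -0.6400
  sulphur-dioxide contribution → 0.2874 μm/a
  chloride contribution → 1.863 μm/a
  ⇒ r_corr(copper) = 2.15 μm/a
zinc: f(T) = -0.071·(T−10) [T>10 °C] = -0.5680
  sulphur-dioxide contribution → 0.385 μm/a
  chloride contribution → 5.528 μm/a
  total first-year rate 5.913 μm/a
Ordering by μm/a: zinc (5.91) > copper (2.15)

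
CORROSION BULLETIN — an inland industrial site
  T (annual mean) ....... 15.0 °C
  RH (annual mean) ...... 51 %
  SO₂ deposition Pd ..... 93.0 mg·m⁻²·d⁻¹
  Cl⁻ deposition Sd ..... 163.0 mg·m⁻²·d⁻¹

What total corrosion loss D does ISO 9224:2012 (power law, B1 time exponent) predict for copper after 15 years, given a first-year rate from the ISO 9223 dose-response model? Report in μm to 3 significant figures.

copper: temperature factor f = -0.080·(5.0) = -0.4000
  Pd branch = 0.0053·Pd^0.26·e^(0.059·RH+f) = 0.234 μm/a
  Cl⁻ term: 0.01025·163.0^0.27·exp(0.036·51+0.049·15.0) = 0.5304
  sum: 0.234 + 0.5304 → r_corr = 0.7643 μm/a
Long-term exponent b (ISO 9224 Table 2, B1) = 0.667
  D(15) = 0.7643 × 15^0.667 = 0.7643 × 6.088 = 4.653 μm

D(15) = 4.65 μm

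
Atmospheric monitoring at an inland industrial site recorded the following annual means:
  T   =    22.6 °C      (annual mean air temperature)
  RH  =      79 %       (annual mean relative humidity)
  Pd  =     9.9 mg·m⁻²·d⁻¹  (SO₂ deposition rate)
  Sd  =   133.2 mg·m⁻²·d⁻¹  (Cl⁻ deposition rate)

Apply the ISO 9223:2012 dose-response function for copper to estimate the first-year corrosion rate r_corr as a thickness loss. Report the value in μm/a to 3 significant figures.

copper: f(T) = -0.080·(T−10) [T>10 °C] = -1.0080
  Pd branch = 0.0053·Pd^0.26·e^(0.059·RH+f) = 0.3712 μm/a
  Sd branch = 0.01025·Sd^0.27·e^(0.036·RH+0.049·T) = 1.997 μm/a
  sum: 0.3712 + 1.997 → r_corr = 2.368 μm/a

r_corr = 2.37 μm/a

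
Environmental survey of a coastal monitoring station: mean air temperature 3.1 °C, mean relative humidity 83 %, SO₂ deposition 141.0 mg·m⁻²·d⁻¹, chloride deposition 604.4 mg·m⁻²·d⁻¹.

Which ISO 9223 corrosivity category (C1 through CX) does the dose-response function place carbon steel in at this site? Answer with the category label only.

carbon steel: f(T) = +0.150·(T−10) [T≤10 °C] = -1.0350
  sulphur-dioxide contribution → 43.35 μm/a
  chloride contribution → 94.71 μm/a
  total first-year rate 138.1 μm/a
ISO 9223 Table 2 (carbon steel): 80 < 138 ≤ 200 μm/a ⇒ C5

C5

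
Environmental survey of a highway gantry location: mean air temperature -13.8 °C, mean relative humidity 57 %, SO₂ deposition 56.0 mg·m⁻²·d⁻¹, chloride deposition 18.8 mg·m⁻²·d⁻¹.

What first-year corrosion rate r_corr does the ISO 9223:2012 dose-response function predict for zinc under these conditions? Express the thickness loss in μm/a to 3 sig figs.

zinc: temperature factor f = +0.038·(-23.8) = -0.9044
  Pd branch = 0.0129·Pd^0.44·e^(0.046·RH+f) = 0.4224 μm/a
  Sd branch = 0.0175·Sd^0.57·e^(0.008·RH+0.085·T) = 0.04549 μm/a
  sum: 0.4224 + 0.04549 → r_corr = 0.4679 μm/a

r_corr = 0.468 μm/a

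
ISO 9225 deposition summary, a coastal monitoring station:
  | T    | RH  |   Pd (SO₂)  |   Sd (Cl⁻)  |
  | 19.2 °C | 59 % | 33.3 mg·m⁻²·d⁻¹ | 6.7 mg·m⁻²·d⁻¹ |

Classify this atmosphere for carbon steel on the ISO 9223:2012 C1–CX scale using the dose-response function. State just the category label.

carbon steel: temperature factor f = -0.054·(9.2) = -0.4968
  SO₂ term: 1.77·33.3^0.52·exp(0.02·59-0.4968) = 21.69
  Cl⁻ term: 0.102·6.7^0.62·exp(0.033·59+0.04·19.2) = 5.01
  sum: 21.69 + 5.01 → r_corr = 26.71 μm/a
Category bounds: 25…50 μm/a bracket r_corr ⇒ C3

C3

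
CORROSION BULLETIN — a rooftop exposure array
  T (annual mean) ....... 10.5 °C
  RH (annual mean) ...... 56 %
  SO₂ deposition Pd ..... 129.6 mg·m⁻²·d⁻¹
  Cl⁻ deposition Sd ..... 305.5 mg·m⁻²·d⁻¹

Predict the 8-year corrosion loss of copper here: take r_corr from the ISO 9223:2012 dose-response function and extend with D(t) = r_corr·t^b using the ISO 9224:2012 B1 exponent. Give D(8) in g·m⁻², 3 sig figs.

D(8) = 39.3 g·m⁻²

copper: temperature factor f = -0.080·(0.5) = -0.0400
  SO₂ term: 0.0053·129.6^0.26·exp(0.059·56-0.0400) = 0.491
  Sd branch = 0.01025·Sd^0.27·e^(0.036·RH+0.049·T) = 0.6035 μm/a
  sum: 0.491 + 0.6035 → r_corr = 1.094 μm/a
Long-term exponent b (ISO 9224 Table 2, B1) = 0.667
  D(8) = 1.094 × 8^0.667 = 1.094 × 4.003 = 4.381 μm
  Mass loss = 4.381 μm × 8.96 g/cm³ = 39.25 g·m⁻²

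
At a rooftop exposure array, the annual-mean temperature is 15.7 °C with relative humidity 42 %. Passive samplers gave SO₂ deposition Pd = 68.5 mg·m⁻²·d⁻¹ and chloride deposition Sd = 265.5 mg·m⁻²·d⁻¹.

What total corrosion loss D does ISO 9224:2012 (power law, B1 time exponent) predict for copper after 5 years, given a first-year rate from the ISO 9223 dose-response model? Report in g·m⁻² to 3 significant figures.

D(5) = 15.0 g·m⁻²

copper: f(T) = -0.080·(T−10) [T>10 °C] = -0.4560
  SO₂ term: 0.0053·68.5^0.26·exp(0.059·42-0.4560) = 0.1201
  Cl⁻ term: 0.01025·265.5^0.27·exp(0.036·42+0.049·15.7) = 0.4529
  sum: 0.1201 + 0.4529 → r_corr = 0.573 μm/a
Long-term exponent b (ISO 9224 Table 2, B1) = 0.667
  D(5) = 0.573 × 5^0.667 = 0.573 × 2.926 = 1.676 μm
  Mass loss = 1.676 μm × 8.96 g/cm³ = 15.02 g·m⁻²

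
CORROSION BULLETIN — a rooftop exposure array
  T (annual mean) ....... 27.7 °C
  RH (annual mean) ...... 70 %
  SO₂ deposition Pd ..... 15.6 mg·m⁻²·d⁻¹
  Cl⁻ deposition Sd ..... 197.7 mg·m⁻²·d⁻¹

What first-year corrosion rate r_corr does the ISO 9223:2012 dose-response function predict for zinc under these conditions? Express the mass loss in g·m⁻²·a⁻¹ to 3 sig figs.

zinc: temperature factor f = -0.071·(17.7) = -1.2567
  SO₂ term: 0.0129·15.6^0.44·exp(0.046·70-1.2567) = 0.3078
  Sd branch = 0.0175·Sd^0.57·e^(0.008·RH+0.085·T) = 6.569 μm/a
  r_corr = 0.3078 + 6.569 = 6.877 μm/a
Convert to mass loss: 6.877 μm/a × 7.14 g/cm³ = 49.1 g·m⁻²·a⁻¹

r_corr = 49.1 g·m⁻²·a⁻¹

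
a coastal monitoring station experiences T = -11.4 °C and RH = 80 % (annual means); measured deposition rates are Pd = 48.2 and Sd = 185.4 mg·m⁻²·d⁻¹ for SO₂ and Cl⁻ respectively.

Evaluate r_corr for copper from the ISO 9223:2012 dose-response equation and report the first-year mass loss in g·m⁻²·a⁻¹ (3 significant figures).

r_corr = 4.82 g·m⁻²·a⁻¹

copper: temperature factor f = +0.126·(-21.4) = -2.6964
  SO₂ term: 0.0053·48.2^0.26·exp(0.059·80-2.6964) = 0.1098
  Cl⁻ term: 0.01025·185.4^0.27·exp(0.036·80+0.049·-11.4) = 0.4278
  sum: 0.1098 + 0.4278 → r_corr = 0.5377 μm/a
Convert to mass loss: 0.5377 μm/a × 8.96 g/cm³ = 4.818 g·m⁻²·a⁻¹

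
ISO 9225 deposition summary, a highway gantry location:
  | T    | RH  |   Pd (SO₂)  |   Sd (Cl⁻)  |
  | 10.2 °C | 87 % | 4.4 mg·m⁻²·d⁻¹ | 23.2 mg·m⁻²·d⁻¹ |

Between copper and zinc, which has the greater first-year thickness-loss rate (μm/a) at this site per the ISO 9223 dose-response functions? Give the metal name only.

copper

copper: f(T) = -0.080·(T−10) [T>10 °C] = -0.0160
  SO₂ term: 0.0053·4.4^0.26·exp(0.059·87-0.0160) = 1.3
  Cl⁻ term: 0.01025·23.2^0.27·exp(0.036·87+0.049·10.2) = 0.9051
  sum: 1.3 + 0.9051 → r_corr = 2.205 μm/a
zinc: T>10 °C ⇒ hinge -0.071·(10.2−10) = -0.0142
  SO₂ term: 0.0129·4.4^0.44·exp(0.046·87-0.0142) = 1.335
  Sd branch = 0.0175·Sd^0.57·e^(0.008·RH+0.085·T) = 0.5014 μm/a
  sum: 1.335 + 0.5014 → r_corr = 1.837 μm/a
Ordering by μm/a: copper (2.2) > zinc (1.84)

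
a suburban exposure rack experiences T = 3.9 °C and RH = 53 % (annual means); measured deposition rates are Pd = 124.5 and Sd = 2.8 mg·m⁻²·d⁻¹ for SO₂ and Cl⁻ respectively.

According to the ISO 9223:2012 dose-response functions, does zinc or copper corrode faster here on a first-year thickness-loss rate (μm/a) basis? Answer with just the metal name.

zinc: temperature factor f = +0.038·(-6.1) = -0.2318
  sulphur-dioxide contribution → 0.9786 μm/a
  chloride contribution → 0.06699 μm/a
  total first-year rate 1.046 μm/a
copper: f(T) = +0.126·(T−10) [T≤10 °C] = -0.7686
  sulphur-dioxide contribution → 0.1965 μm/a
  chloride contribution → 0.1104 μm/a
  total first-year rate 0.3069 μm/a
Ordering by μm/a: zinc (1.05) > copper (0.307)

zinc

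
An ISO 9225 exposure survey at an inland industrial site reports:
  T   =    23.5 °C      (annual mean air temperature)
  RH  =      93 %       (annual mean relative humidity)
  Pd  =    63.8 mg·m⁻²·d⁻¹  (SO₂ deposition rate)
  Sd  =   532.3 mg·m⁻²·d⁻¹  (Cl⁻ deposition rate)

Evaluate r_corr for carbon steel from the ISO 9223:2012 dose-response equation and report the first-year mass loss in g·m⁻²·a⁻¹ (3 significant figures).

carbon steel: temperature factor f = -0.054·(13.5) = -0.7290
  Pd branch = 1.77·Pd^0.52·e^(0.02·RH+f) = 47.61 μm/a
  Sd branch = 0.102·Sd^0.62·e^(0.033·RH+0.04·T) = 275.4 μm/a
  r_corr = 47.61 + 275.4 = 323 μm/a
Convert to mass loss: 323 μm/a × 7.85 g/cm³ = 2535 g·m⁻²·a⁻¹

r_corr = 2.54e+03 g·m⁻²·a⁻¹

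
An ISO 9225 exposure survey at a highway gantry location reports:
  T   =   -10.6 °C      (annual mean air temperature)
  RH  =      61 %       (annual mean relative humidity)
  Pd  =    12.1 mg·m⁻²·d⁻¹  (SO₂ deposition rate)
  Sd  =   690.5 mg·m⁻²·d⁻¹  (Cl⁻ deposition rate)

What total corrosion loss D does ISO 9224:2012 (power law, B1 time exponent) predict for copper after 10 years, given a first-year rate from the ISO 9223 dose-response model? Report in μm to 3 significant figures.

copper: temperature factor f = +0.126·(-20.6) = -2.5956
  Pd branch = 0.0053·Pd^0.26·e^(0.059·RH+f) = 0.02764 μm/a
  Cl⁻ term: 0.01025·690.5^0.27·exp(0.036·61+0.049·-10.6) = 0.3202
  sum: 0.02764 + 0.3202 → r_corr = 0.3479 μm/a
Long-term exponent b (ISO 9224 Table 2, B1) = 0.667
  D(10) = 0.3479 × 10^0.667 = 0.3479 × 4.645 = 1.616 μm

D(10) = 1.62 μm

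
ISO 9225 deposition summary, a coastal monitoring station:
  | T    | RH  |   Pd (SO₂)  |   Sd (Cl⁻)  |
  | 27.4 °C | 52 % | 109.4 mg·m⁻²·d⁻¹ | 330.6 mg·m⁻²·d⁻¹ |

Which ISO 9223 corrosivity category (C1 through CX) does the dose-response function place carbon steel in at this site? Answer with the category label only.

C5

carbon steel: temperature factor f = -0.054·(17.4) = -0.9396
  sulphur-dioxide contribution → 22.48 μm/a
  chloride contribution → 61.92 μm/a
  ⇒ r_corr(carbon steel) = 84.4 μm/a
ISO 9223 Table 2 (carbon steel): 80 < 84.4 ≤ 200 μm/a ⇒ C5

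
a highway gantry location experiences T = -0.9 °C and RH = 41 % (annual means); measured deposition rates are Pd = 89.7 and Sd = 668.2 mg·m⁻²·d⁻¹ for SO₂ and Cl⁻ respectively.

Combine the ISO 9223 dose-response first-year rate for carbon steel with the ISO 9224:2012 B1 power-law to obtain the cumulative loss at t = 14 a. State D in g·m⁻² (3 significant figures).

carbon steel: f(T) = +0.150·(T−10) [T≤10 °C] = -1.6350
  SO₂ term: 1.77·89.7^0.52·exp(0.02·41-1.6350) = 8.118
  Cl⁻ term: 0.102·668.2^0.62·exp(0.033·41+0.04·-0.9) = 21.48
  r_corr = 8.118 + 21.48 = 29.6 μm/a
ISO 9224: D(t) = r_corr · t^b with b = 0.523 (carbon steel, B1)
  D(14) = 29.6 × 14^0.523 = 29.6 × 3.976 = 117.7 μm
  Mass loss = 117.7 μm × 7.85 g/cm³ = 923.7 g·m⁻²

D(14) = 924 g·m⁻²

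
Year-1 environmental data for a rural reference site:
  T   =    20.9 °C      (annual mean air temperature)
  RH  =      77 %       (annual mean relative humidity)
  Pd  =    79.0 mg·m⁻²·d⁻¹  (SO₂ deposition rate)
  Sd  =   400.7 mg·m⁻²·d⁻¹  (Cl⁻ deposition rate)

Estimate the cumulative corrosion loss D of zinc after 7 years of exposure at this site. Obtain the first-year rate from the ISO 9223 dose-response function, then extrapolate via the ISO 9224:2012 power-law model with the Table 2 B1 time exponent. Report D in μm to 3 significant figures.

D(7) = 35.2 μm

zinc: temperature factor f = -0.071·(10.9) = -0.7739
  Pd branch = 0.0129·Pd^0.44·e^(0.046·RH+f) = 1.405 μm/a
  Sd branch = 0.0175·Sd^0.57·e^(0.008·RH+0.085·T) = 5.83 μm/a
  r_corr = 1.405 + 5.83 = 7.235 μm/a
Long-term exponent b (ISO 9224 Table 2, B1) = 0.813
  D(7) = 7.235 × 7^0.813 = 7.235 × 4.865 = 35.2 μm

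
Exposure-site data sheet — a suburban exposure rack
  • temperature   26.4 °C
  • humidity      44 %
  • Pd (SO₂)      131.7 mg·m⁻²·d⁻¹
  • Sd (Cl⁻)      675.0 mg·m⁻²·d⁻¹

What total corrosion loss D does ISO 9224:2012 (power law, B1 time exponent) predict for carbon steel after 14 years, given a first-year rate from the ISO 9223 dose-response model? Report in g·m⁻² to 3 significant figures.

D(14) = 2.91e+03 g·m⁻²

carbon steel: temperature factor f = -0.054·(16.4) = -0.8856
  sulphur-dioxide contribution → 22.27 μm/a
  chloride contribution → 71.12 μm/a
  total first-year rate 93.39 μm/a
Long-term exponent b (ISO 9224 Table 2, B1) = 0.523
  D(14) = 93.39 × 14^0.523 = 93.39 × 3.976 = 371.3 μm
  Mass loss = 371.3 μm × 7.85 g/cm³ = 2915 g·m⁻²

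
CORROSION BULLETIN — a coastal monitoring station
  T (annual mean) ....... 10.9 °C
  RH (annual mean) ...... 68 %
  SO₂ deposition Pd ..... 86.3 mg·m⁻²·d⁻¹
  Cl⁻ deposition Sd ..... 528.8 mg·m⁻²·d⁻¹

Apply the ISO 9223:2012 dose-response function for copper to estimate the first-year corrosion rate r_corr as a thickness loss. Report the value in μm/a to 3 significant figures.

r_corr = 1.97 μm/a

copper: temperature factor f = -0.080·(0.9) = -0.0720
  sulphur-dioxide contribution → 0.8685 μm/a
  chloride contribution → 1.099 μm/a
  total first-year rate 1.968 μm/a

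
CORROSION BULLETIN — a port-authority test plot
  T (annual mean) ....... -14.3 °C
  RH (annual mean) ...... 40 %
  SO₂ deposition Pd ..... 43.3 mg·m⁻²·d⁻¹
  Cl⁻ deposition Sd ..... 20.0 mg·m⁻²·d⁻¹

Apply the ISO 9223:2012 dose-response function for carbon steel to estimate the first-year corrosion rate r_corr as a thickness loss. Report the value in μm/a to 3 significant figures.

carbon steel: T≤10 °C ⇒ hinge +0.150·(-14.3−10) = -3.6450
  Pd branch = 1.77·Pd^0.52·e^(0.02·RH+f) = 0.7301 μm/a
  Cl⁻ term: 0.102·20.0^0.62·exp(0.033·40+0.04·-14.3) = 1.381
  sum: 0.7301 + 1.381 → r_corr = 2.111 μm/a

r_corr = 2.11 μm/a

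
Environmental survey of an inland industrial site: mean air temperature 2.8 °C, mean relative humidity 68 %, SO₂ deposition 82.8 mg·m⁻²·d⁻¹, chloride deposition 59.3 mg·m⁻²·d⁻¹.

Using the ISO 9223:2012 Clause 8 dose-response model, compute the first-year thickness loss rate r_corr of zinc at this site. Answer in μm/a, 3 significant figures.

zinc: temperature factor f = +0.038·(-7.2) = -0.2736
  SO₂ term: 0.0129·82.8^0.44·exp(0.046·68-0.2736) = 1.564
  Sd branch = 0.0175·Sd^0.57·e^(0.008·RH+0.085·T) = 0.392 μm/a
  sum: 1.564 + 0.392 → r_corr = 1.956 μm/a

r_corr = 1.96 μm/a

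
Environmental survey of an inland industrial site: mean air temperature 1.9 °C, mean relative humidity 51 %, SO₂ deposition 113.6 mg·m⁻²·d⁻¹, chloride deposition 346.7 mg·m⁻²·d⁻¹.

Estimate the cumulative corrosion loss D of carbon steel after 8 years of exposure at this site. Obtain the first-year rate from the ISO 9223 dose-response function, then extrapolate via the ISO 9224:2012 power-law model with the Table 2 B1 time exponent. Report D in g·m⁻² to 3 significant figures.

carbon steel: T≤10 °C ⇒ hinge +0.150·(1.9−10) = -1.2150
  SO₂ term: 1.77·113.6^0.52·exp(0.02·51-1.2150) = 17.06
  Sd branch = 0.102·Sd^0.62·e^(0.033·RH+0.04·T) = 22.25 μm/a
  sum: 17.06 + 22.25 → r_corr = 39.31 μm/a
Long-term exponent b (ISO 9224 Table 2, B1) = 0.523
  D(8) = 39.31 × 8^0.523 = 39.31 × 2.967 = 116.6 μm
  Mass loss = 116.6 μm × 7.85 g/cm³ = 915.6 g·m⁻²

D(8) = 916 g·m⁻²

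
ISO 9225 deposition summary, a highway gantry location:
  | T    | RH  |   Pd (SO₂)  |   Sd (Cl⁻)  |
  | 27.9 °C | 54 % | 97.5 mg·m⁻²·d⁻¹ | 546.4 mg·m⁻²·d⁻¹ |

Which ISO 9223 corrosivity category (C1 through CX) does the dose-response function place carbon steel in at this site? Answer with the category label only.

C5

carbon steel: f(T) = -0.054·(T−10) [T>10 °C] = -0.9666
  sulphur-dioxide contribution → 21.45 μm/a
  chloride contribution → 92.14 μm/a
  total first-year rate 113.6 μm/a
114 μm/a falls in (80, 200] for carbon steel → category C5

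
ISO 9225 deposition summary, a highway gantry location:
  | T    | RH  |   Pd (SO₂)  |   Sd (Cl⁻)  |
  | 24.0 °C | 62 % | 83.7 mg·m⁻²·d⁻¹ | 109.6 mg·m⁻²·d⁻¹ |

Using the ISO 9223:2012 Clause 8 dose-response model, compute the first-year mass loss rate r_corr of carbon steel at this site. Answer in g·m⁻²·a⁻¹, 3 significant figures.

r_corr = 523 g·m⁻²·a⁻¹

carbon steel: T>10 °C ⇒ hinge -0.054·(24.0−10) = -0.7560
  sulphur-dioxide contribution → 28.71 μm/a
  chloride contribution → 37.91 μm/a
  ⇒ r_corr(carbon steel) = 66.62 μm/a
Convert to mass loss: 66.62 μm/a × 7.85 g/cm³ = 523 g·m⁻²·a⁻¹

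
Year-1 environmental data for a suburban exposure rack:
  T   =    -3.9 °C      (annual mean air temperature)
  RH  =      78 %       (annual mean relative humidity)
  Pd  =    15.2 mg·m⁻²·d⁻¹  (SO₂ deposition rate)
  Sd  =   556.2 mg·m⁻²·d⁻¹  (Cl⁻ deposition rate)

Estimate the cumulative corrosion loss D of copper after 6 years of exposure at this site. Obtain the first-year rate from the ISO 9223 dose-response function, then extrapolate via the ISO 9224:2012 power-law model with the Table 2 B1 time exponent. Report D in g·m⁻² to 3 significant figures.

D(6) = 28.4 g·m⁻²

copper: f(T) = +0.126·(T−10) [T≤10 °C] = -1.7514
  Pd branch = 0.0053·Pd^0.26·e^(0.059·RH+f) = 0.186 μm/a
  Sd branch = 0.01025·Sd^0.27·e^(0.036·RH+0.049·T) = 0.7735 μm/a
  r_corr = 0.186 + 0.7735 = 0.9595 μm/a
Power-law: D(6) = r_corr · 6^0.667
  D(6) = 0.9595 × 6^0.667 = 0.9595 × 3.304 = 3.17 μm
  Mass loss = 3.17 μm × 8.96 g/cm³ = 28.4 g·m⁻²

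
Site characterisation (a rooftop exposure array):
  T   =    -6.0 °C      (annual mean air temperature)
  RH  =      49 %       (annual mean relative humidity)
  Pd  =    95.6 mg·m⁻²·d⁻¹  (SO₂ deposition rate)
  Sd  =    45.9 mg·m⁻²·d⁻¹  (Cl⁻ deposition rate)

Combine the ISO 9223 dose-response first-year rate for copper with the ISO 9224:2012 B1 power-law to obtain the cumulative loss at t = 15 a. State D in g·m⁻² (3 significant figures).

copper: temperature factor f = +0.126·(-16.0) = -2.0160
  Pd branch = 0.0053·Pd^0.26·e^(0.059·RH+f) = 0.04161 μm/a
  Cl⁻ term: 0.01025·45.9^0.27·exp(0.036·49+0.049·-6.0) = 0.1253
  r_corr = 0.04161 + 0.1253 = 0.1669 μm/a
Power-law: D(15) = r_corr · 15^0.667
  D(15) = 0.1669 × 15^0.667 = 0.1669 × 6.088 = 1.016 μm
  Mass loss = 1.016 μm × 8.96 g/cm³ = 9.102 g·m⁻²

D(15) = 9.10 g·m⁻²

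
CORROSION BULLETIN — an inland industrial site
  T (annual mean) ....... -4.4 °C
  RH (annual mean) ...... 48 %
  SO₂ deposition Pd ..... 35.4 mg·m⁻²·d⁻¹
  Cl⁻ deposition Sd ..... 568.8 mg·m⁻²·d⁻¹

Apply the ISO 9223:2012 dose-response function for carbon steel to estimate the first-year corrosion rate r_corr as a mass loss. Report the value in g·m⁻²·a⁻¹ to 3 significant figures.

carbon steel: T≤10 °C ⇒ hinge +0.150·(-4.4−10) = -2.1600
  Pd branch = 1.77·Pd^0.52·e^(0.02·RH+f) = 3.406 μm/a
  Sd branch = 0.102·Sd^0.62·e^(0.033·RH+0.04·T) = 21.29 μm/a
  r_corr = 3.406 + 21.29 = 24.7 μm/a
Convert to mass loss: 24.7 μm/a × 7.85 g/cm³ = 193.9 g·m⁻²·a⁻¹

r_corr = 194 g·m⁻²·a⁻¹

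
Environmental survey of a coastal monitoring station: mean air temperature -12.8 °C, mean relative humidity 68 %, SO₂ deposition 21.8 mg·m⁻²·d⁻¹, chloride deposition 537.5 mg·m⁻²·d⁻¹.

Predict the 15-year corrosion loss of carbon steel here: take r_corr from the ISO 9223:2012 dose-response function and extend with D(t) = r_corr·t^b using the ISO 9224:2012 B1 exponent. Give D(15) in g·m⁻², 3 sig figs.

D(15) = 956 g·m⁻²

carbon steel: temperature factor f = +0.150·(-22.8) = -3.4200
  sulphur-dioxide contribution → 1.12 μm/a
  chloride contribution → 28.42 μm/a
  total first-year rate 29.54 μm/a
ISO 9224: D(t) = r_corr · t^b with b = 0.523 (carbon steel, B1)
  D(15) = 29.54 × 15^0.523 = 29.54 × 4.122 = 121.8 μm
  Mass loss = 121.8 μm × 7.85 g/cm³ = 955.8 g·m⁻²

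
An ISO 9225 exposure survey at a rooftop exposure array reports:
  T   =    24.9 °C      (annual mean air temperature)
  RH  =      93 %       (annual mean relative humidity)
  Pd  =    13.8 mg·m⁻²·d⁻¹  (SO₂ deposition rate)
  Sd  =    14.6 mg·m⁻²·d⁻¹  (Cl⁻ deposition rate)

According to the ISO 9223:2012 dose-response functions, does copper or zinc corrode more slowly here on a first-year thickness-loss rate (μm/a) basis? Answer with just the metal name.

copper: T>10 °C ⇒ hinge -0.080·(24.9−10) = -1.1920
  Pd branch = 0.0053·Pd^0.26·e^(0.059·RH+f) = 0.769 μm/a
  Sd branch = 0.01025·Sd^0.27·e^(0.036·RH+0.049·T) = 2.037 μm/a
  sum: 0.769 + 2.037 → r_corr = 2.806 μm/a
zinc: temperature factor f = -0.071·(14.9) = -1.0579
  SO₂ term: 0.0129·13.8^0.44·exp(0.046·93-1.0579) = 1.025
  Sd branch = 0.0175·Sd^0.57·e^(0.008·RH+0.085·T) = 1.409 μm/a
  r_corr = 1.025 + 1.409 = 2.434 μm/a
Ordering by μm/a: copper (2.81) > zinc (2.43)

zinc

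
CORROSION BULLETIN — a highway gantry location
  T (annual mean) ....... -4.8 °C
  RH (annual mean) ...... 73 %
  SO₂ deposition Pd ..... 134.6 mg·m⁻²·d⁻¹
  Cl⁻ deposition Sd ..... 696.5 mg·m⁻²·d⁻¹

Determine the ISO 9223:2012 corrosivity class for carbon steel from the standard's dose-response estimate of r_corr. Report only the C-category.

C4

carbon steel: T≤10 °C ⇒ hinge +0.150·(-4.8−10) = -2.2200
  sulphur-dioxide contribution → 10.59 μm/a
  chloride contribution → 54.21 μm/a
  ⇒ r_corr(carbon steel) = 64.8 μm/a
64.8 μm/a falls in (50, 80] for carbon steel → category C4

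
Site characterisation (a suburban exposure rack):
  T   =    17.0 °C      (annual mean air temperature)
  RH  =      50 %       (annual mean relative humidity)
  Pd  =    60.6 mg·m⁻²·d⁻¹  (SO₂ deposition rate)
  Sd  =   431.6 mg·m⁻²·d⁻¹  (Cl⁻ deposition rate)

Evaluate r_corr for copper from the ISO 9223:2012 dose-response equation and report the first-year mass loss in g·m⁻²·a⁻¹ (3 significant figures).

copper: T>10 °C ⇒ hinge -0.080·(17.0−10) = -0.5600
  sulphur-dioxide contribution → 0.1681 μm/a
  chloride contribution → 0.734 μm/a
  ⇒ r_corr(copper) = 0.9021 μm/a
Convert to mass loss: 0.9021 μm/a × 8.96 g/cm³ = 8.083 g·m⁻²·a⁻¹

r_corr = 8.08 g·m⁻²·a⁻¹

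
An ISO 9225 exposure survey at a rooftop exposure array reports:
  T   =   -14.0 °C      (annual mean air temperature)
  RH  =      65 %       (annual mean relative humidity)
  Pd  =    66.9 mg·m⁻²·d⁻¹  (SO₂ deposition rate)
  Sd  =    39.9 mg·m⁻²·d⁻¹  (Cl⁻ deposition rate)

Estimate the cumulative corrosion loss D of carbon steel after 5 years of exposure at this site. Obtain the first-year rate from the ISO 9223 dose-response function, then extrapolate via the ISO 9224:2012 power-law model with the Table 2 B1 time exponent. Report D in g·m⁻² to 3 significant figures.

D(5) = 118 g·m⁻²

carbon steel: T≤10 °C ⇒ hinge +0.150·(-14.0−10) = -3.6000
  SO₂ term: 1.77·66.9^0.52·exp(0.02·65-3.6000) = 1.579
  Cl⁻ term: 0.102·39.9^0.62·exp(0.033·65+0.04·-14.0) = 4.893
  sum: 1.579 + 4.893 → r_corr = 6.472 μm/a
Long-term exponent b (ISO 9224 Table 2, B1) = 0.523
  D(5) = 6.472 × 5^0.523 = 6.472 × 2.32 = 15.02 μm
  Mass loss = 15.02 μm × 7.85 g/cm³ = 117.9 g·m⁻²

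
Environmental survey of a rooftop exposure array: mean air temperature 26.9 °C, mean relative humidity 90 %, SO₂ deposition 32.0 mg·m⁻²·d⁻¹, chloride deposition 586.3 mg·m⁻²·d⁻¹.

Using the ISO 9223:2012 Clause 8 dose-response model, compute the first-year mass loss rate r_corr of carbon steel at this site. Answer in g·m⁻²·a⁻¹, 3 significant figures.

carbon steel: T>10 °C ⇒ hinge -0.054·(26.9−10) = -0.9126
  Pd branch = 1.77·Pd^0.52·e^(0.02·RH+f) = 26.06 μm/a
  Sd branch = 0.102·Sd^0.62·e^(0.033·RH+0.04·T) = 303.4 μm/a
  r_corr = 26.06 + 303.4 = 329.4 μm/a
Convert to mass loss: 329.4 μm/a × 7.85 g/cm³ = 2586 g·m⁻²·a⁻¹

r_corr = 2.59e+03 g·m⁻²·a⁻¹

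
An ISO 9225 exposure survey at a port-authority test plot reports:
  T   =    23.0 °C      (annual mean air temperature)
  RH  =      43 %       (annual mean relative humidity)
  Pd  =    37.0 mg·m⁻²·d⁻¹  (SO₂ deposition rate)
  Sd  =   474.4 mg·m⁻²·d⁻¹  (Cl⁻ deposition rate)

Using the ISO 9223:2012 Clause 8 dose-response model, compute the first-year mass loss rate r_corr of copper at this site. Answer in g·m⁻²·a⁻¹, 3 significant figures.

r_corr = 7.58 g·m⁻²·a⁻¹

copper: T>10 °C ⇒ hinge -0.080·(23.0−10) = -1.0400
  SO₂ term: 0.0053·37.0^0.26·exp(0.059·43-1.0400) = 0.06055
  Cl⁻ term: 0.01025·474.4^0.27·exp(0.036·43+0.049·23.0) = 0.7853
  sum: 0.06055 + 0.7853 → r_corr = 0.8458 μm/a
Convert to mass loss: 0.8458 μm/a × 8.96 g/cm³ = 7.579 g·m⁻²·a⁻¹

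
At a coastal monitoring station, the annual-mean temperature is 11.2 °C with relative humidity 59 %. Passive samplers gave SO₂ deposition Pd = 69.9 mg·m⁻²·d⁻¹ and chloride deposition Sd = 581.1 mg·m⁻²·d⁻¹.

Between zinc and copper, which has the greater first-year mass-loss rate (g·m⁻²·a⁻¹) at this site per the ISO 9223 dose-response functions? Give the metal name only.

zinc: T>10 °C ⇒ hinge -0.071·(11.2−10) = -0.0852
  sulphur-dioxide contribution → 1.158 μm/a
  chloride contribution → 2.736 μm/a
  ⇒ r_corr(zinc) = 3.894 μm/a
  mass loss = 3.894 μm/a × 7.14 g/cm³ = 27.8 g·m⁻²·a⁻¹
copper: f(T) = -0.080·(T−10) [T>10 °C] = -0.0960
  sulphur-dioxide contribution → 0.472 μm/a
  chloride contribution → 0.8277 μm/a
  total first-year rate 1.3 μm/a
  mass loss = 1.3 μm/a × 8.96 g/cm³ = 11.64 g·m⁻²·a⁻¹
Ordering by g·m⁻²·a⁻¹: zinc (27.8) > copper (11.6)

zinc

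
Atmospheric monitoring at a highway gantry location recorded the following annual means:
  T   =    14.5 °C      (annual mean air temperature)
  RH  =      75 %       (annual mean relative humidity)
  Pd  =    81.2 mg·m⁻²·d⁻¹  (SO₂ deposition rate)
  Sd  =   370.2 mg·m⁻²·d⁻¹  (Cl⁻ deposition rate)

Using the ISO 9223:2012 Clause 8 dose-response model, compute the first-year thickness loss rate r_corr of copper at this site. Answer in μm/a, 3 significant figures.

r_corr = 2.50 μm/a

copper: T>10 °C ⇒ hinge -0.080·(14.5−10) = -0.3600
  sulphur-dioxide contribution → 0.9687 μm/a
  chloride contribution → 1.532 μm/a
  ⇒ r_corr(copper) = 2.501 μm/a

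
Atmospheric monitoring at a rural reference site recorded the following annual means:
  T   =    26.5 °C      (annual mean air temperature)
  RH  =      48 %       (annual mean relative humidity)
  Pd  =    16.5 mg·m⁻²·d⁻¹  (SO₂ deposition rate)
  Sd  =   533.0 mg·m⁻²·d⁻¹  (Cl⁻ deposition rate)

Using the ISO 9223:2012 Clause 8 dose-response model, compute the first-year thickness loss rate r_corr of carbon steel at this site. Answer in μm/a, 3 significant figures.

carbon steel: T>10 °C ⇒ hinge -0.054·(26.5−10) = -0.8910
  SO₂ term: 1.77·16.5^0.52·exp(0.02·48-0.8910) = 8.148
  Cl⁻ term: 0.102·533.0^0.62·exp(0.033·48+0.04·26.5) = 70.38
  sum: 8.148 + 70.38 → r_corr = 78.53 μm/a

r_corr = 78.5 μm/a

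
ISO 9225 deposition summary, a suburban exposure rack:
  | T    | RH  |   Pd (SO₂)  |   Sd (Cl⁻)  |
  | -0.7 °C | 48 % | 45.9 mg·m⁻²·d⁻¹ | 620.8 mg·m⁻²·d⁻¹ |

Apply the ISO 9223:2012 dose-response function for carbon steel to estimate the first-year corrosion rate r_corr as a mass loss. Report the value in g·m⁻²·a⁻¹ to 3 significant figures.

r_corr = 258 g·m⁻²·a⁻¹

carbon steel: temperature factor f = +0.150·(-10.7) = -1.6050
  SO₂ term: 1.77·45.9^0.52·exp(0.02·48-1.6050) = 6.792
  Sd branch = 0.102·Sd^0.62·e^(0.033·RH+0.04·T) = 26.06 μm/a
  r_corr = 6.792 + 26.06 = 32.85 μm/a
Convert to mass loss: 32.85 μm/a × 7.85 g/cm³ = 257.9 g·m⁻²·a⁻¹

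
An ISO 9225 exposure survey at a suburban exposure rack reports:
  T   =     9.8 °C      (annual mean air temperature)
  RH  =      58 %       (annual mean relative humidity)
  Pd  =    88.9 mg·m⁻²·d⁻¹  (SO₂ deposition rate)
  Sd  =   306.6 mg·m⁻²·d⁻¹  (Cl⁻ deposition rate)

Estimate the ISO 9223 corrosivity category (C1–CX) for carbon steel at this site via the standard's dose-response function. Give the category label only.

C5

carbon steel: f(T) = +0.150·(T−10) [T≤10 °C] = -0.0300
  sulphur-dioxide contribution → 56.51 μm/a
  chloride contribution → 35.63 μm/a
  ⇒ r_corr(carbon steel) = 92.14 μm/a
Category bounds: 80…200 μm/a bracket r_corr ⇒ C5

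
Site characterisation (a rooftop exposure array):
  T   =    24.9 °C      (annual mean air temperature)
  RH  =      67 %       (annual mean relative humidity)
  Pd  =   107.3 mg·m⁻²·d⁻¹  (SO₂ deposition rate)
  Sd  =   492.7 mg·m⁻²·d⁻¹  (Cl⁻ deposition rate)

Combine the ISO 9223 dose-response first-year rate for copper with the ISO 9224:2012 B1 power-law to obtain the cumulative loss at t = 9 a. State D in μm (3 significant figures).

D(9) = 10.2 μm

copper: f(T) = -0.080·(T−10) [T>10 °C] = -1.1920
  SO₂ term: 0.0053·107.3^0.26·exp(0.059·67-1.1920) = 0.2827
  Sd branch = 0.01025·Sd^0.27·e^(0.036·RH+0.049·T) = 2.066 μm/a
  sum: 0.2827 + 2.066 → r_corr = 2.349 μm/a
Long-term exponent b (ISO 9224 Table 2, B1) = 0.667
  D(9) = 2.349 × 9^0.667 = 2.349 × 4.33 = 10.17 μm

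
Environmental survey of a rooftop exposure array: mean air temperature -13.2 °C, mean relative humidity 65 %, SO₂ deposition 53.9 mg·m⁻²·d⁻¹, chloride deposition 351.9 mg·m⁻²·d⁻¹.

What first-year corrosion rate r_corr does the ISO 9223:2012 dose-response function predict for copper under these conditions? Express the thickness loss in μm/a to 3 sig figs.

copper: f(T) = +0.126·(T−10) [T≤10 °C] = -2.9232
  sulphur-dioxide contribution → 0.03719 μm/a
  chloride contribution → 0.2714 μm/a
  ⇒ r_corr(copper) = 0.3086 μm/a

r_corr = 0.309 μm/a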